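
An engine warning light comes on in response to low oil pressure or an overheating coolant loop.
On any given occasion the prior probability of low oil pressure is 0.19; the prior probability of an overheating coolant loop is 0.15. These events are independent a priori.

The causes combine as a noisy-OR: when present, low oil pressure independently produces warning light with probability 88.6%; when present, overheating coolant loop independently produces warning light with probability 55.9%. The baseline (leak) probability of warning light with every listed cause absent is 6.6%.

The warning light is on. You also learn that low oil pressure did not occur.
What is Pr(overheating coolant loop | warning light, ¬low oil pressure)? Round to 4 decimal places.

Under noisy-OR, P(warning light | causes) = 1 − (1−0.066)·∏(1−qᵢ) over the active causes.
Enumerate both values of overheating coolant loop and weight by the priors:
  P(warning light | ¬low oil pressure) = 0.066×0.85 + 0.588106×0.15
        = 0.056100 + 0.088216 = 0.144316
The terms with overheating coolant loop present sum to 0.088216, so
  P(overheating coolant loop | warning light, ¬low oil pressure) = 0.088216 / 0.144316 ≈ 0.6113

Pr(overheating coolant loop | warning light, ¬low oil pressure) ≈ 0.6113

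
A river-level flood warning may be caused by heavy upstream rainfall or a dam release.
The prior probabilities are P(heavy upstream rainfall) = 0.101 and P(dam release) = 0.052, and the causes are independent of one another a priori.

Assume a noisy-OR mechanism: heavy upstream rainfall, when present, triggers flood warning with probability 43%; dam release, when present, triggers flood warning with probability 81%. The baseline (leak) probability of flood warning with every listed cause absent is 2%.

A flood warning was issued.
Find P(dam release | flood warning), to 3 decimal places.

Under noisy-OR, P(flood warning | causes) = 1 − (1−0.02)·∏(1−qᵢ) over the active causes.
P(flood warning) = 0.02×0.899×0.948 + 0.8138×0.899×0.052 + 0.4414×0.101×0.948 + 0.893866×0.101×0.052 = 0.017045 + 0.038044 + 0.042263 + 0.004695 = 0.102047
Of this, 0.042739 comes from 0.038044 + 0.004695 (the dam release=true cases).
So P(dam release | flood warning) = 0.042739/0.102047 ≈ 0.419.

P(dam release | flood warning) ≈ 0.419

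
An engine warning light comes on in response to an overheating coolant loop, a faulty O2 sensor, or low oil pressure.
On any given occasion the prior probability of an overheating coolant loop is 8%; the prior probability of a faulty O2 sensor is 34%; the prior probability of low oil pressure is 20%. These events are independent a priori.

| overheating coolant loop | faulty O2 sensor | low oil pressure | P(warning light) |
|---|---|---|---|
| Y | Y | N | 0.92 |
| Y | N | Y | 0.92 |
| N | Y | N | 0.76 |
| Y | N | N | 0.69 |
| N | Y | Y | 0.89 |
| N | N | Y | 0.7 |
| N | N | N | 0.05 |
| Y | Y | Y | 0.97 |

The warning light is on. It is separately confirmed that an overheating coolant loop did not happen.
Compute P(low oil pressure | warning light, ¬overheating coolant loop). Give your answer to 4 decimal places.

P(low oil pressure | warning light, ¬overheating coolant loop) ≈ 0.3961

Sum P(warning light|·) weighted by the priors over the 4 (faulty O2 sensor, low oil pressure) configurations:
  P(warning light | ¬overheating coolant loop) = 0.05·0.66·0.8 + 0.7·0.66·0.2 + 0.76·0.34·0.8 + 0.89·0.34·0.2
        = 0.026400 + 0.092400 + 0.206720 + 0.060520 = 0.386040
The terms with low oil pressure present sum to 0.152920, so
  P(low oil pressure | warning light, ¬overheating coolant loop) = 0.152920 / 0.386040 ≈ 0.3961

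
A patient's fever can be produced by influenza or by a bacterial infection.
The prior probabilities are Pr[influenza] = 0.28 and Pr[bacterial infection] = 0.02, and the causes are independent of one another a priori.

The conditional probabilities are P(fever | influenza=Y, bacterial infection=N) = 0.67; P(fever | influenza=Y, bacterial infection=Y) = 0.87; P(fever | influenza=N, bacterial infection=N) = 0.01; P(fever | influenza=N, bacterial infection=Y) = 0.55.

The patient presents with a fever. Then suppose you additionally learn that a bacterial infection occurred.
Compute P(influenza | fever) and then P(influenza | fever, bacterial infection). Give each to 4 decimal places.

P(influenza | fever) ≈ 0.9265; P(influenza | fever, bacterial infection) ≈ 0.3809

Numerator (weight on configurations with influenza): 0.183848 + 0.004872 = 0.188720
Normalizer over all consistent configurations: 0.01*0.72*0.98 + 0.55*0.72*0.02 + 0.67*0.28*0.98 + 0.87*0.28*0.02 = 0.203696
Posterior = 0.188720 / 0.203696 ≈ 0.9265

With the extra evidence:
P(fever | bacterial infection) = 0.55·0.72 + 0.87·0.28 = 0.396000 + 0.243600 = 0.639600
The influenza-present share is 0.87·0.28 = 0.243600.
P(influenza | fever, bacterial infection) = 0.243600 / 0.639600 ≈ 0.3809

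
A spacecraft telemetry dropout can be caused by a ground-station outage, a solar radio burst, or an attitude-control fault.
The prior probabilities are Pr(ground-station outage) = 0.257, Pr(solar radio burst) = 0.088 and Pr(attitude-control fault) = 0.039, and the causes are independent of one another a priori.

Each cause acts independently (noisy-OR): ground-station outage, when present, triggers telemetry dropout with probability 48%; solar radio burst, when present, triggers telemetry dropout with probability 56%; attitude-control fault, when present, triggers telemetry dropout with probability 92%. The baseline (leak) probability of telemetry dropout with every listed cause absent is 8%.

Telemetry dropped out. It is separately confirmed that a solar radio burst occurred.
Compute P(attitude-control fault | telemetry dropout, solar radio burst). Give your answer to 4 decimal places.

P(attitude-control fault | telemetry dropout, solar radio burst) ≈ 0.0576

Under noisy-OR, P(telemetry dropout | causes) = 1 − (1−0.08)·∏(1−qᵢ) over the active causes.
Enumerate the 4 (ground-station outage, attitude-control fault) configurations and weight by the priors:
  P(telemetry dropout | solar radio burst) = 0.5952*0.743*0.961 + 0.967616*0.743*0.039 + 0.789504*0.257*0.961 + 0.98316*0.257*0.039
        = 0.424986 + 0.028039 + 0.194989 + 0.009854 = 0.657868
Keeping only the attitude-control fault-present terms gives 0.037893, so
  P(attitude-control fault | telemetry dropout, solar radio burst) = 0.037893 / 0.657868 ≈ 0.0576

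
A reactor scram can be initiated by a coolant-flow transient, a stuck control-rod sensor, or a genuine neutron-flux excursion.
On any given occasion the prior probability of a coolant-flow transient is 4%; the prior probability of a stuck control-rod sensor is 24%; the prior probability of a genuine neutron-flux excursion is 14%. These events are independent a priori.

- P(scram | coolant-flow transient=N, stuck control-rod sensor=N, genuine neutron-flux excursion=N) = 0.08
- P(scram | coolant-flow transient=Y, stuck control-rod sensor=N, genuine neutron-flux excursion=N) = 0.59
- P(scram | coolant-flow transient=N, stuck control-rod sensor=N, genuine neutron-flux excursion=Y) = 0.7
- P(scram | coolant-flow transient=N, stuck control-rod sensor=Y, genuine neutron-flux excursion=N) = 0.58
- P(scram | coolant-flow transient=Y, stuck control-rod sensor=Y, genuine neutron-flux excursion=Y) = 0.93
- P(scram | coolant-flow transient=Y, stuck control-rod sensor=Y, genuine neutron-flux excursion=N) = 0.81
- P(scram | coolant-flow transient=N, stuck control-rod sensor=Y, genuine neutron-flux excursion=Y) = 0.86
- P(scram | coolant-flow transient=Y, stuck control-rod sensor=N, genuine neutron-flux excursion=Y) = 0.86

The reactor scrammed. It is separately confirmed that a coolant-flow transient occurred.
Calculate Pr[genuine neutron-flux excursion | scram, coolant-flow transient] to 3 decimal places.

By total probability over the 4 (stuck control-rod sensor, genuine neutron-flux excursion) configurations:
  P(scram | coolant-flow transient) = 0.59·0.76·0.86 + 0.86·0.76·0.14 + 0.81·0.24·0.86 + 0.93·0.24·0.14
        = 0.385624 + 0.091504 + 0.167184 + 0.031248 = 0.675560
The terms with genuine neutron-flux excursion present sum to 0.122752, so
  P(genuine neutron-flux excursion | scram, coolant-flow transient) = 0.122752 / 0.675560 ≈ 0.182

Pr[genuine neutron-flux excursion | scram, coolant-flow transient] ≈ 0.182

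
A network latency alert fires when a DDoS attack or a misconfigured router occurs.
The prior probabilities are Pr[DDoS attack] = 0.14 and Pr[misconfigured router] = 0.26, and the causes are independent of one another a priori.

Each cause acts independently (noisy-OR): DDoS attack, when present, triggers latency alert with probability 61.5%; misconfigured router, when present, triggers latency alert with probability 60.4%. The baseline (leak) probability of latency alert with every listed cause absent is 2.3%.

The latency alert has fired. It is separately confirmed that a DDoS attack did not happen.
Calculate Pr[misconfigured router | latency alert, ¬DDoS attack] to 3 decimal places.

Pr[misconfigured router | latency alert, ¬DDoS attack] ≈ 0.904

Under noisy-OR, P(latency alert | causes) = 1 − (1−0.023)·∏(1−qᵢ) over the active causes.
P(latency alert | ¬DDoS attack) = 0.023·0.74 + 0.613108·0.26 = 0.017020 + 0.159408 = 0.176428
Of this, 0.159408 comes from 0.613108·0.26 (the misconfigured router=true cases).
Hence the posterior is 0.159408/0.176428 ≈ 0.904.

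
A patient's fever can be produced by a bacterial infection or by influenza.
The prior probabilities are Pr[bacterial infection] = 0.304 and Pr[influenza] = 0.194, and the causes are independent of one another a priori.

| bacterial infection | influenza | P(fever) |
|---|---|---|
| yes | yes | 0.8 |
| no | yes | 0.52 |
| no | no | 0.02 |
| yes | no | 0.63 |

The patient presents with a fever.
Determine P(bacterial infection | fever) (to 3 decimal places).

P(bacterial infection | fever) ≈ 0.712

For the numerator, keep only bacterial infection=true terms: 0.154365 + 0.047181 = 0.201546
Normalizer over all consistent configurations: 0.02·0.696·0.806 + 0.52·0.696·0.194 + 0.63·0.304·0.806 + 0.8·0.304·0.194 = 0.282978
Posterior = 0.201546 / 0.282978 ≈ 0.712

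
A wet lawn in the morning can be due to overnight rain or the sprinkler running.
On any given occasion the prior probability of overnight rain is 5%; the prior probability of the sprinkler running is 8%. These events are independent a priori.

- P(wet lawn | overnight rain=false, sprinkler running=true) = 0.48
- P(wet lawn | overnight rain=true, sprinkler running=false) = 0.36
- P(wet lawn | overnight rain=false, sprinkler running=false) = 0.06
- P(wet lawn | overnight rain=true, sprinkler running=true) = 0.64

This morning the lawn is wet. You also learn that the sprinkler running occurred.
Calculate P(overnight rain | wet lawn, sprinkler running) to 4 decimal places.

P(overnight rain | wet lawn, sprinkler running) ≈ 0.0656

P(wet lawn | sprinkler running) = 0.48×0.95 + 0.64×0.05 = 0.456000 + 0.032000 = 0.488000
Restricting to configurations with overnight rain present: 0.64×0.05 = 0.032000.
So P(overnight rain | wet lawn, sprinkler running) = 0.032000/0.488000 ≈ 0.0656.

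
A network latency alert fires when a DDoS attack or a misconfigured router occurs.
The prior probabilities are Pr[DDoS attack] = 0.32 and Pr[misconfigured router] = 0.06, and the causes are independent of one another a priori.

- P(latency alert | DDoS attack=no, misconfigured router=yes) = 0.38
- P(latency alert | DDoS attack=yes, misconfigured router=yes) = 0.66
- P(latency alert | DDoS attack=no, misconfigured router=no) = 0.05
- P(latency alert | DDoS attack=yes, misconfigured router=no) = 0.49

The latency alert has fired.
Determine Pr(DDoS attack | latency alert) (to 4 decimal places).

By total probability over the 4 (DDoS attack, misconfigured router) configurations:
  P(latency alert) = 0.05·0.68·0.94 + 0.38·0.68·0.06 + 0.49·0.32·0.94 + 0.66·0.32·0.06
        = 0.031960 + 0.015504 + 0.147392 + 0.012672 = 0.207528
Configurations with DDoS attack contribute 0.160064, so
  P(DDoS attack | latency alert) = 0.160064 / 0.207528 ≈ 0.7713

Pr(DDoS attack | latency alert) ≈ 0.7713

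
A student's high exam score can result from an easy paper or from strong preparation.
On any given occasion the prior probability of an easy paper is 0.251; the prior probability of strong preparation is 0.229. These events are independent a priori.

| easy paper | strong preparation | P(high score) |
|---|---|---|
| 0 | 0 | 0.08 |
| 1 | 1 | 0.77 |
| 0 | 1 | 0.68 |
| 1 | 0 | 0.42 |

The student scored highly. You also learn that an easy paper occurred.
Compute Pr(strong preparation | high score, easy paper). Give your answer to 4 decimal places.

Enumerate both values of strong preparation and weight by the priors:
  P(high score | easy paper) = 0.42×0.771 + 0.77×0.229
        = 0.323820 + 0.176330 = 0.500150
The terms with strong preparation present sum to 0.176330, so
  P(strong preparation | high score, easy paper) = 0.176330 / 0.500150 ≈ 0.3526

Pr(strong preparation | high score, easy paper) ≈ 0.3526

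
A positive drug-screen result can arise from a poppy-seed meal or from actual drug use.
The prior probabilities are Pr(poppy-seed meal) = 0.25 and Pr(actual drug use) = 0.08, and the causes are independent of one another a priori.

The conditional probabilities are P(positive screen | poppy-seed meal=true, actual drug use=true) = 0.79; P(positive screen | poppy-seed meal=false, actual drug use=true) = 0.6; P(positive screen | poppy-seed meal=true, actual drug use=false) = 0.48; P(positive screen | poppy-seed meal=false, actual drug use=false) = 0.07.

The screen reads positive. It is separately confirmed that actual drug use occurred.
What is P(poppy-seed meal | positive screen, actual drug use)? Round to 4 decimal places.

P(poppy-seed meal | positive screen, actual drug use) ≈ 0.3050

P(positive screen | actual drug use) = 0.6*0.75 + 0.79*0.25 = 0.450000 + 0.197500 = 0.647500
Restricting to configurations with poppy-seed meal present: 0.79*0.25 = 0.197500.
P(poppy-seed meal | positive screen, actual drug use) = 0.197500 / 0.647500 ≈ 0.3050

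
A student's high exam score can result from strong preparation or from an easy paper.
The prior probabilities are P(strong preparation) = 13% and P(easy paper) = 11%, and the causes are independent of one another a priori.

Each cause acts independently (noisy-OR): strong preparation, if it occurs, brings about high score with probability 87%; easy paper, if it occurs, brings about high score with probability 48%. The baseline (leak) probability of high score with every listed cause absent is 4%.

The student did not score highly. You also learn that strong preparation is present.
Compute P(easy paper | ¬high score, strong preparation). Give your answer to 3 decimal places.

Under noisy-OR, P(high score | causes) = 1 − (1−0.04)·∏(1−qᵢ) over the active causes.
Weight on easy paper=true, given the evidence: 0.064896×0.11 = 0.007139
Denominator P(¬high score | strong preparation): 0.1248×0.89 + 0.064896×0.11 = 0.118211
P(easy paper | ¬high score, strong preparation) = 0.007139/0.118211 ≈ 0.060

P(easy paper | ¬high score, strong preparation) ≈ 0.060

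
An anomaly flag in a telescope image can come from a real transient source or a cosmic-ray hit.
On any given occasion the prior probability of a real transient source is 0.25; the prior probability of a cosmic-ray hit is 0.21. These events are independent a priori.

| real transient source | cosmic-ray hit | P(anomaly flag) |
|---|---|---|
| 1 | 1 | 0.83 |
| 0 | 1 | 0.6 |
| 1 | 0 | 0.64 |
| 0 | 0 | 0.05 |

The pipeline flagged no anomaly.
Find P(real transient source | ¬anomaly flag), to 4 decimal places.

P(¬anomaly flag) = 0.95×0.75×0.79 + 0.4×0.75×0.21 + 0.36×0.25×0.79 + 0.17×0.25×0.21 = 0.562875 + 0.063000 + 0.071100 + 0.008925 = 0.705900
Restricting to configurations with real transient source present: 0.071100 + 0.008925 = 0.080025.
So P(real transient source | ¬anomaly flag) = 0.080025/0.705900 ≈ 0.1134.

P(real transient source | ¬anomaly flag) ≈ 0.1134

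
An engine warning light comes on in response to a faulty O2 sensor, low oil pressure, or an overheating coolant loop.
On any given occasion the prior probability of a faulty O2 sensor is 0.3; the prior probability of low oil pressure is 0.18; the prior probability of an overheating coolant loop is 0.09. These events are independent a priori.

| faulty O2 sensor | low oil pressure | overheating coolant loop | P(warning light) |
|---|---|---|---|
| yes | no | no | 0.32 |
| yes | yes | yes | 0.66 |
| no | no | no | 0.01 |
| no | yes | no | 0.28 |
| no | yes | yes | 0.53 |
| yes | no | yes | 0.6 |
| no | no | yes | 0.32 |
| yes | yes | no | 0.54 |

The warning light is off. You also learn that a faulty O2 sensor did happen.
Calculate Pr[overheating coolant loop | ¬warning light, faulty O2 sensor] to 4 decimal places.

For the numerator, keep only overheating coolant loop=true terms: 0.029520 + 0.005508 = 0.035028
Denominator P(¬warning light | faulty O2 sensor): 0.68*0.82*0.91 + 0.4*0.82*0.09 + 0.46*0.18*0.91 + 0.34*0.18*0.09 = 0.617792
Posterior = 0.035028 / 0.617792 ≈ 0.0567

Pr[overheating coolant loop | ¬warning light, faulty O2 sensor] ≈ 0.0567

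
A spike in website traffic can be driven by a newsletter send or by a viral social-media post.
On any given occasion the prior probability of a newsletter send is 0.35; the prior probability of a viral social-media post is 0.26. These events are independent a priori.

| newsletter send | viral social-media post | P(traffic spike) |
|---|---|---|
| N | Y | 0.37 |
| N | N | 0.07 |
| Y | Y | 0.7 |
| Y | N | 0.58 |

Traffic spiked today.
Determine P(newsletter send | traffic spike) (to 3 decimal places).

P(newsletter send | traffic spike) ≈ 0.690

Sum P(traffic spike|·) weighted by the priors over the 4 (newsletter send, viral social-media post) configurations:
  P(traffic spike) = 0.07*0.65*0.74 + 0.37*0.65*0.26 + 0.58*0.35*0.74 + 0.7*0.35*0.26
        = 0.033670 + 0.062530 + 0.150220 + 0.063700 = 0.310120
The terms with newsletter send present sum to 0.213920, so
  P(newsletter send | traffic spike) = 0.213920 / 0.310120 ≈ 0.690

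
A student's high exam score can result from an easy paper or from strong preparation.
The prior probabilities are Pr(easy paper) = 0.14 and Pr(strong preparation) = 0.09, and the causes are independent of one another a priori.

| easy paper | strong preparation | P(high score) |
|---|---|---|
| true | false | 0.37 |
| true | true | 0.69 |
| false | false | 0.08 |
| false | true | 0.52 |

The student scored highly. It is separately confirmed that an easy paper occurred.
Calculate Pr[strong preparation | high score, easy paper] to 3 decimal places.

Pr[strong preparation | high score, easy paper] ≈ 0.156

For the numerator, keep only strong preparation=true terms: 0.69*0.09 = 0.062100
Denominator P(high score | easy paper): 0.37*0.91 + 0.69*0.09 = 0.398800
P(strong preparation | high score, easy paper) = 0.062100/0.398800 ≈ 0.156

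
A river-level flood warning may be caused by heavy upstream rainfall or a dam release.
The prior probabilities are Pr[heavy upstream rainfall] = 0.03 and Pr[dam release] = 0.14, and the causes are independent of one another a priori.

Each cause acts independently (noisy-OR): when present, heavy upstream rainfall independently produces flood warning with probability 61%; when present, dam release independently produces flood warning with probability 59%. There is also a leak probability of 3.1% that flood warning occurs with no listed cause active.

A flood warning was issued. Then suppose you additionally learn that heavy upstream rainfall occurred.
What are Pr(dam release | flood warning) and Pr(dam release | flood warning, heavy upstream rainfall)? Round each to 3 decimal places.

Pr(dam release | flood warning) ≈ 0.671; Pr(dam release | flood warning, heavy upstream rainfall) ≈ 0.181

Under noisy-OR, P(flood warning | causes) = 1 − (1−0.031)·∏(1−qᵢ) over the active causes.
Enumerate the 4 (heavy upstream rainfall, dam release) configurations and weight by the priors:
  P(flood warning) = 0.031·0.97·0.86 + 0.60271·0.97·0.14 + 0.62209·0.03·0.86 + 0.845057·0.03·0.14
        = 0.025860 + 0.081848 + 0.016050 + 0.003549 = 0.127307
The terms with dam release present sum to 0.085397, so
  P(dam release | flood warning) = 0.085397 / 0.127307 ≈ 0.671

Now condition on the additional information:
Weight on dam release=true, given the evidence: 0.845057*0.14 = 0.118308
The normalizing constant is 0.62209*0.86 + 0.845057*0.14 = 0.653305
P(dam release | flood warning, heavy upstream rainfall) = 0.118308/0.653305 ≈ 0.181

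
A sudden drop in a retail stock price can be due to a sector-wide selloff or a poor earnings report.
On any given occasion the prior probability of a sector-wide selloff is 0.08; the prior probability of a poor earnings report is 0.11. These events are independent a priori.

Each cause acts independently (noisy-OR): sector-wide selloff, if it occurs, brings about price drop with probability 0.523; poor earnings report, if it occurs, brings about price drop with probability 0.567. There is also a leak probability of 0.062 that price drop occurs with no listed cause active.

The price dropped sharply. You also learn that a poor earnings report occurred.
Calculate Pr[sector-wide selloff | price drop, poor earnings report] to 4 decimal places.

Pr[sector-wide selloff | price drop, poor earnings report] ≈ 0.1056

Under noisy-OR, P(price drop | causes) = 1 − (1−0.062)·∏(1−qᵢ) over the active causes.
P(price drop | poor earnings report) = 0.593846·0.92 + 0.806265·0.08 = 0.546338 + 0.064501 = 0.610839
Restricting to configurations with sector-wide selloff present: 0.806265·0.08 = 0.064501.
P(sector-wide selloff | price drop, poor earnings report) = 0.064501 / 0.610839 ≈ 0.1056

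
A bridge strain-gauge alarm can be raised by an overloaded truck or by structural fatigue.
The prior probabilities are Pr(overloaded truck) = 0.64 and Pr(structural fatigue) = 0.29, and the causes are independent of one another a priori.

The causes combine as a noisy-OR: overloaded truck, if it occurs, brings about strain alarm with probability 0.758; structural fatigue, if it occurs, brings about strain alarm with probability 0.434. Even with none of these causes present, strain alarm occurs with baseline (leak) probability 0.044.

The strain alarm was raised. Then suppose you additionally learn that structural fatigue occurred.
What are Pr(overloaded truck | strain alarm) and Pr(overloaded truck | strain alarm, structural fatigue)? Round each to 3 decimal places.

Pr(overloaded truck | strain alarm) ≈ 0.896; Pr(overloaded truck | strain alarm, structural fatigue) ≈ 0.771

Under noisy-OR, P(strain alarm | causes) = 1 − (1−0.044)·∏(1−qᵢ) over the active causes.
By total probability over the 4 (overloaded truck, structural fatigue) configurations:
  P(strain alarm) = 0.044·0.36·0.71 + 0.458904·0.36·0.29 + 0.768648·0.64·0.71 + 0.869055·0.64·0.29
        = 0.011246 + 0.047910 + 0.349274 + 0.161297 = 0.569727
Keeping only the overloaded truck-present terms gives 0.510571, so
  P(overloaded truck | strain alarm) = 0.510571 / 0.569727 ≈ 0.896

Now condition on the additional information:
P(strain alarm | structural fatigue) = 0.458904×0.36 + 0.869055×0.64 = 0.165205 + 0.556195 = 0.721400
Restricting to configurations with overloaded truck present: 0.869055×0.64 = 0.556195.
P(overloaded truck | strain alarm, structural fatigue) = 0.556195 / 0.721400 ≈ 0.771
— structural fatigue explains away the evidence for overloaded truck.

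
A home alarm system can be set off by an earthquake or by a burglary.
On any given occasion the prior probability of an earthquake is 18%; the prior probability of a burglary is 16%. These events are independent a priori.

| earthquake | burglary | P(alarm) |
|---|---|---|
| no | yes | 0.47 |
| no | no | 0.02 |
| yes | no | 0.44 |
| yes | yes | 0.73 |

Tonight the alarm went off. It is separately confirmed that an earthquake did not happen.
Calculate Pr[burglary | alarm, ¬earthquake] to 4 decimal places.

Pr[burglary | alarm, ¬earthquake] ≈ 0.8174

P(alarm | ¬earthquake) = 0.02*0.84 + 0.47*0.16 = 0.016800 + 0.075200 = 0.092000
Restricting to configurations with burglary present: 0.47*0.16 = 0.075200.
So P(burglary | alarm, ¬earthquake) = 0.075200/0.092000 ≈ 0.8174.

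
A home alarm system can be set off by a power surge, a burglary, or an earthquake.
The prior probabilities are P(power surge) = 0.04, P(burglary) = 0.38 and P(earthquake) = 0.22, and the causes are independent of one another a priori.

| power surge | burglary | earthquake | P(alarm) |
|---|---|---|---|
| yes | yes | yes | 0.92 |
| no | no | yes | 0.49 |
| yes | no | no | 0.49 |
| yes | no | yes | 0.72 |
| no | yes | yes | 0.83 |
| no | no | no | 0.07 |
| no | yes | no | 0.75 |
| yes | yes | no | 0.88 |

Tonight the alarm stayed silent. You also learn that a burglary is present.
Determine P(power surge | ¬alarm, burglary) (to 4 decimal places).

For the numerator, keep only power surge=true terms: 0.003744 + 0.000704 = 0.004448
Denominator P(¬alarm | burglary): 0.25·0.96·0.78 + 0.17·0.96·0.22 + 0.12·0.04·0.78 + 0.08·0.04·0.22 = 0.227552
P(power surge | ¬alarm, burglary) = 0.004448/0.227552 ≈ 0.0195

P(power surge | ¬alarm, burglary) ≈ 0.0195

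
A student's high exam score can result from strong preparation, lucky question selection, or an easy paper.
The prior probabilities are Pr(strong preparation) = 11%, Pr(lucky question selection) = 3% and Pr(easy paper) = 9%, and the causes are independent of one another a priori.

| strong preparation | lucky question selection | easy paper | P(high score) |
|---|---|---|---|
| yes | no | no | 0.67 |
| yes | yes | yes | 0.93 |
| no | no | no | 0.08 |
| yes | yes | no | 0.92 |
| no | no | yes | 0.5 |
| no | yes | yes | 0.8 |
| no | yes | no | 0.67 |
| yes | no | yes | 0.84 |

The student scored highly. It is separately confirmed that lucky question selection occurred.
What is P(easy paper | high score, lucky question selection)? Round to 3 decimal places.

Weight on easy paper=true, given the evidence: 0.064080 + 0.009207 = 0.073287
Denominator P(high score | lucky question selection): 0.67·0.89·0.91 + 0.8·0.89·0.09 + 0.92·0.11·0.91 + 0.93·0.11·0.09 = 0.708012
P(easy paper | high score, lucky question selection) = 0.073287/0.708012 ≈ 0.104

P(easy paper | high score, lucky question selection) ≈ 0.104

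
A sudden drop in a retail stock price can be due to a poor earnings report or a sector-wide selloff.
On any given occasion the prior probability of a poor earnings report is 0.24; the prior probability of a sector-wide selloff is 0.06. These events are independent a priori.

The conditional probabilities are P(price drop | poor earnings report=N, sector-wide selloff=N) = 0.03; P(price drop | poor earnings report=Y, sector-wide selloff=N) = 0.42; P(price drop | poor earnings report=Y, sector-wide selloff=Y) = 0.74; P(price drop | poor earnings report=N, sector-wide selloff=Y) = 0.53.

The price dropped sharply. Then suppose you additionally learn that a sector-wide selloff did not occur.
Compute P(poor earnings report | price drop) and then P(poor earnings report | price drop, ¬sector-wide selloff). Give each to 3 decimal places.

P(price drop) = 0.03×0.76×0.94 + 0.53×0.76×0.06 + 0.42×0.24×0.94 + 0.74×0.24×0.06 = 0.021432 + 0.024168 + 0.094752 + 0.010656 = 0.151008
The poor earnings report-present share is 0.094752 + 0.010656 = 0.105408.
So P(poor earnings report | price drop) = 0.105408/0.151008 ≈ 0.698.

Now condition on the additional information:
For the numerator, keep only poor earnings report=true terms: 0.42*0.24 = 0.100800
The normalizing constant is 0.03*0.76 + 0.42*0.24 = 0.123600
P(poor earnings report | price drop, ¬sector-wide selloff) = 0.100800/0.123600 ≈ 0.816
Ruling out sector-wide selloff raises the posterior on poor earnings report — the flip side of explaining away.

P(poor earnings report | price drop) ≈ 0.698; P(poor earnings report | price drop, ¬sector-wide selloff) ≈ 0.816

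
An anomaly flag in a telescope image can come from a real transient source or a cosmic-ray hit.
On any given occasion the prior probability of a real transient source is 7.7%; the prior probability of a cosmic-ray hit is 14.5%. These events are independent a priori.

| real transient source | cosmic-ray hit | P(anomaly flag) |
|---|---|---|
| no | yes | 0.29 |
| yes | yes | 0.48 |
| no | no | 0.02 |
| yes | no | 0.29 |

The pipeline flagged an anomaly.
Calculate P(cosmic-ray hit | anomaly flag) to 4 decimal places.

P(cosmic-ray hit | anomaly flag) ≈ 0.5588

For the numerator, keep only cosmic-ray hit=true terms: 0.038812 + 0.005359 = 0.044171
The normalizing constant is 0.02*0.923*0.855 + 0.29*0.923*0.145 + 0.29*0.077*0.855 + 0.48*0.077*0.145 = 0.079046
P(cosmic-ray hit | anomaly flag) = 0.044171/0.079046 ≈ 0.5588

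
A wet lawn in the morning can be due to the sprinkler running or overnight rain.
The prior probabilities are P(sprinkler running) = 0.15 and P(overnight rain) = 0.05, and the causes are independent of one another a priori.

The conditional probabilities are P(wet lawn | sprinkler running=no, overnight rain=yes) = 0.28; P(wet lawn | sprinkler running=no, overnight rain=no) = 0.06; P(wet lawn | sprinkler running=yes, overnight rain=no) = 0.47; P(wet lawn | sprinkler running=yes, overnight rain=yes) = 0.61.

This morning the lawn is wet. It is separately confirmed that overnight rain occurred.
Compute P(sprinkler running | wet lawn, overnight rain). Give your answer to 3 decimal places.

P(sprinkler running | wet lawn, overnight rain) ≈ 0.278

P(wet lawn | overnight rain) = 0.28*0.85 + 0.61*0.15 = 0.238000 + 0.091500 = 0.329500
Of this, 0.091500 comes from 0.61*0.15 (the sprinkler running=true cases).
P(sprinkler running | wet lawn, overnight rain) = 0.091500 / 0.329500 ≈ 0.278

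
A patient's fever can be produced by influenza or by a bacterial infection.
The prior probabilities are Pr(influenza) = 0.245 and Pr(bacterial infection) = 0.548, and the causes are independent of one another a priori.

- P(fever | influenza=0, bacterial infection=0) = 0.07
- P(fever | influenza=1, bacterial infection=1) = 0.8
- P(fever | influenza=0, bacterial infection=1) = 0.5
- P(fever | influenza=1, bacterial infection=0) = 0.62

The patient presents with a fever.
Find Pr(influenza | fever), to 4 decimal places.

Numerator (weight on configurations with influenza): 0.068659 + 0.107408 = 0.176067
The normalizing constant is 0.07·0.755·0.452 + 0.5·0.755·0.548 + 0.62·0.245·0.452 + 0.8·0.245·0.548 = 0.406825
Posterior = 0.176067 / 0.406825 ≈ 0.4328

Pr(influenza | fever) ≈ 0.4328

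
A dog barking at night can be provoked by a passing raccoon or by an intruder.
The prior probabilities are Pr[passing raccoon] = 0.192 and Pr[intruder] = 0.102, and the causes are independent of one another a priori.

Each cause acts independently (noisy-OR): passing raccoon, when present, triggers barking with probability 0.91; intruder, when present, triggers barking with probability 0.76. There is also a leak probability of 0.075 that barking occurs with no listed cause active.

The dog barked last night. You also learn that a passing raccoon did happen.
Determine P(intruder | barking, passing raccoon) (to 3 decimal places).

P(intruder | barking, passing raccoon) ≈ 0.108

Under noisy-OR, P(barking | causes) = 1 − (1−0.075)·∏(1−qᵢ) over the active causes.
Numerator (weight on configurations with intruder): 0.98002·0.102 = 0.099962
Denominator P(barking | passing raccoon): 0.91675·0.898 + 0.98002·0.102 = 0.923203
P(intruder | barking, passing raccoon) = 0.099962/0.923203 ≈ 0.108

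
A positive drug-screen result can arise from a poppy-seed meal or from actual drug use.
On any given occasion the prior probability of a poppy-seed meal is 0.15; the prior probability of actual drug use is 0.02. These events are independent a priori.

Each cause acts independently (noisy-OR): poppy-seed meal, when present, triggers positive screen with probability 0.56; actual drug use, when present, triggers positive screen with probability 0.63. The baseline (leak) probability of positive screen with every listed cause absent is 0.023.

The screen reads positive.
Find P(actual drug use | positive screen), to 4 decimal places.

Under noisy-OR, P(positive screen | causes) = 1 − (1−0.023)·∏(1−qᵢ) over the active causes.
P(positive screen) = 0.023×0.85×0.98 + 0.63851×0.85×0.02 + 0.57012×0.15×0.98 + 0.840944×0.15×0.02 = 0.019159 + 0.010855 + 0.083808 + 0.002523 = 0.116345
The actual drug use-present share is 0.010855 + 0.002523 = 0.013378.
P(actual drug use | positive screen) = 0.013378 / 0.116345 ≈ 0.1150

P(actual drug use | positive screen) ≈ 0.1150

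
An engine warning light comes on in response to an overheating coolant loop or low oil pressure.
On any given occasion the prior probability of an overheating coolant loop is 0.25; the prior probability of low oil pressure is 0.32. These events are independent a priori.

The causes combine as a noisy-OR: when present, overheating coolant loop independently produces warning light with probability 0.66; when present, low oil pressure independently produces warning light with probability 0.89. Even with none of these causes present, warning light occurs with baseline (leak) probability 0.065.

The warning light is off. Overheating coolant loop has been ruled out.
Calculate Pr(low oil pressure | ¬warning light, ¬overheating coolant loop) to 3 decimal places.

Pr(low oil pressure | ¬warning light, ¬overheating coolant loop) ≈ 0.049

Under noisy-OR, P(warning light | causes) = 1 − (1−0.065)·∏(1−qᵢ) over the active causes.
Numerator (weight on configurations with low oil pressure): 0.10285×0.32 = 0.032912
The normalizing constant is 0.935×0.68 + 0.10285×0.32 = 0.668712
Posterior = 0.032912 / 0.668712 ≈ 0.049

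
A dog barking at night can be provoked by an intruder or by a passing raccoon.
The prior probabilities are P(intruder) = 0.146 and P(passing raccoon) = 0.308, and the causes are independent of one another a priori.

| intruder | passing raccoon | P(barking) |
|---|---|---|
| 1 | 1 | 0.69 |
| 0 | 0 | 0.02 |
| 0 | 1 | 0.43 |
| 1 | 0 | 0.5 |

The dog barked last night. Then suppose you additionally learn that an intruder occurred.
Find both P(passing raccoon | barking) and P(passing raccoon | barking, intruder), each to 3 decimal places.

P(passing raccoon | barking) ≈ 0.698; P(passing raccoon | barking, intruder) ≈ 0.381

Weight on passing raccoon=true, given the evidence: 0.113104 + 0.031028 = 0.144132
Normalizer over all consistent configurations: 0.02·0.854·0.692 + 0.43·0.854·0.308 + 0.5·0.146·0.692 + 0.69·0.146·0.308 = 0.206467
P(passing raccoon | barking) = 0.144132/0.206467 ≈ 0.698

Now also conditioning on intruder=true:
Weight on passing raccoon=true, given the evidence: 0.69×0.308 = 0.212520
Denominator P(barking | intruder): 0.5×0.692 + 0.69×0.308 = 0.558520
Posterior = 0.212520 / 0.558520 ≈ 0.381
This is intercausal reasoning (explaining away): once intruder accounts for the barking, passing raccoon becomes less likely.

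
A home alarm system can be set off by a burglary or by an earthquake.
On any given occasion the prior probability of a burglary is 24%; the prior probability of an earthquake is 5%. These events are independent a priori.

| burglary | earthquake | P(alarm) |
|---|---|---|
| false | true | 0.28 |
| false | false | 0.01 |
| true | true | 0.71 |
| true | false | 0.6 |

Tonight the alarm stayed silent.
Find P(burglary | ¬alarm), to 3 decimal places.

P(burglary | ¬alarm) ≈ 0.113

P(¬alarm) = 0.99*0.76*0.95 + 0.72*0.76*0.05 + 0.4*0.24*0.95 + 0.29*0.24*0.05 = 0.714780 + 0.027360 + 0.091200 + 0.003480 = 0.836820
The burglary-present share is 0.091200 + 0.003480 = 0.094680.
So P(burglary | ¬alarm) = 0.094680/0.836820 ≈ 0.113.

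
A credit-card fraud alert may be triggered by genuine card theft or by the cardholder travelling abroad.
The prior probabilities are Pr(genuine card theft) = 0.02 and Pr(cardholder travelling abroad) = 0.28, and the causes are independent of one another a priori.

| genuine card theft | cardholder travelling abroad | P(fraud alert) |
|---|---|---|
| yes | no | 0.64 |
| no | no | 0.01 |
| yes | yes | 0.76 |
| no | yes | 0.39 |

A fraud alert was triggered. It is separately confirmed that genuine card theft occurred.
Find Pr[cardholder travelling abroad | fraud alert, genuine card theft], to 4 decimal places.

Enumerate both values of cardholder travelling abroad and weight by the priors:
  P(fraud alert | genuine card theft) = 0.64×0.72 + 0.76×0.28
        = 0.460800 + 0.212800 = 0.673600
Configurations with cardholder travelling abroad contribute 0.212800, so
  P(cardholder travelling abroad | fraud alert, genuine card theft) = 0.212800 / 0.673600 ≈ 0.3159

Pr[cardholder travelling abroad | fraud alert, genuine card theft] ≈ 0.3159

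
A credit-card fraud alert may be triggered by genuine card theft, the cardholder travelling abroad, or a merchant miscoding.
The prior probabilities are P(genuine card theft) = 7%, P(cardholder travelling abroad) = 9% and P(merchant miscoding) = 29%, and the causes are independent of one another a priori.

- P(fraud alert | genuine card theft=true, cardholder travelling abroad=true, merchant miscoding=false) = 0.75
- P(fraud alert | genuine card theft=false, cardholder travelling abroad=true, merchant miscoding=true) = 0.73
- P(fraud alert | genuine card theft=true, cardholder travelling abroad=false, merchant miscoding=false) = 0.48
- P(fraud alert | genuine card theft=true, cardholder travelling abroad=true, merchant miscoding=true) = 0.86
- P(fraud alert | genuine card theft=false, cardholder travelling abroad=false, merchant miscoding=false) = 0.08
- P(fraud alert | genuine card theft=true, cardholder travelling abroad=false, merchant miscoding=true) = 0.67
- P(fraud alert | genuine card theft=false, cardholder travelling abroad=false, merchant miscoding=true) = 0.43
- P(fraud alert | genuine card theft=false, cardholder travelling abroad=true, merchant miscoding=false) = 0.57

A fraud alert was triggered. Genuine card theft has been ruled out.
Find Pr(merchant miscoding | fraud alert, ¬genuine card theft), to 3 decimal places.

Pr(merchant miscoding | fraud alert, ¬genuine card theft) ≈ 0.601

For the numerator, keep only merchant miscoding=true terms: 0.113477 + 0.019053 = 0.132530
Denominator P(fraud alert | ¬genuine card theft): 0.08×0.91×0.71 + 0.43×0.91×0.29 + 0.57×0.09×0.71 + 0.73×0.09×0.29 = 0.220641
Posterior = 0.132530 / 0.220641 ≈ 0.601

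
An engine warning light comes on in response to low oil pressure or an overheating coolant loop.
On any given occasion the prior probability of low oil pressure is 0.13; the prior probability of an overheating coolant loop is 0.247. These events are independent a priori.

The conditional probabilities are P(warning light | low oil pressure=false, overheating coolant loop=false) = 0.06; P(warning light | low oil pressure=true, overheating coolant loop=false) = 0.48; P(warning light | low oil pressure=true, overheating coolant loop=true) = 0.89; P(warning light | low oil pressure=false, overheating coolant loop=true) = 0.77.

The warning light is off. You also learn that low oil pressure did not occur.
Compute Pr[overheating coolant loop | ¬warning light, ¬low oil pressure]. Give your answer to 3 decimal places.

Pr[overheating coolant loop | ¬warning light, ¬low oil pressure] ≈ 0.074

P(¬warning light | ¬low oil pressure) = 0.94×0.753 + 0.23×0.247 = 0.707820 + 0.056810 = 0.764630
The overheating coolant loop-present share is 0.23×0.247 = 0.056810.
P(overheating coolant loop | ¬warning light, ¬low oil pressure) = 0.056810 / 0.764630 ≈ 0.074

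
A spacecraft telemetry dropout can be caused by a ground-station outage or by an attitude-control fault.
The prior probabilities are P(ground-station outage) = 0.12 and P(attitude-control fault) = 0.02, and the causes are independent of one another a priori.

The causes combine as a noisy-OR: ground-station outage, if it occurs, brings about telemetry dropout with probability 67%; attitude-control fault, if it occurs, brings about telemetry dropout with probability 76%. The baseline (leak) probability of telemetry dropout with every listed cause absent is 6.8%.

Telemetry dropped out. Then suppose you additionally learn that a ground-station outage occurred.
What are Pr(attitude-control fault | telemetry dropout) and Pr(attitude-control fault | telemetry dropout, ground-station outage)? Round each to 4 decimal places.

Under noisy-OR, P(telemetry dropout | causes) = 1 − (1−0.068)·∏(1−qᵢ) over the active causes.
For the numerator, keep only attitude-control fault=true terms: 0.013663 + 0.002223 = 0.015886
Normalizer over all consistent configurations: 0.068·0.88·0.98 + 0.77632·0.88·0.02 + 0.69244·0.12·0.98 + 0.926186·0.12·0.02 = 0.155960
P(attitude-control fault | telemetry dropout) = 0.015886/0.155960 ≈ 0.1019

Now also conditioning on ground-station outage=true:
P(telemetry dropout | ground-station outage) = 0.69244·0.98 + 0.926186·0.02 = 0.678591 + 0.018524 = 0.697115
The attitude-control fault-present share is 0.926186·0.02 = 0.018524.
P(attitude-control fault | telemetry dropout, ground-station outage) = 0.018524 / 0.697115 ≈ 0.0266

Pr(attitude-control fault | telemetry dropout) ≈ 0.1019; Pr(attitude-control fault | telemetry dropout, ground-station outage) ≈ 0.0266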